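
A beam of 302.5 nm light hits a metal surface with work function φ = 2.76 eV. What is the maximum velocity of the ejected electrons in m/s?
6.8621e+05 m/s

First, find the maximum kinetic energy:
E_photon = hc/λ = 4.0987 eV
KE_max = E_photon - φ = 4.0987 - 2.76 = 1.3387 eV

Convert to Joules: KE_max = 1.3387 × 1.602×10⁻¹⁹ J = 2.1448e-19 J

Then use KE = ½mv² to find velocity:
v = √(2·KE/m) = √(2 × 2.1448e-19 J / 9.109e-31 kg)
v = 6.8621e+05 m/s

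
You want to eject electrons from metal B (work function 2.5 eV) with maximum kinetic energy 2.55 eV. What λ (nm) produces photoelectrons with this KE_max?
245.51 nm

From Einstein's equation: KE_max = hc/λ - φ

Rearranging for λ:
hc/λ = KE_max + φ
λ = hc/(KE_max + φ)

Required photon energy:
E_photon = KE_max + φ = 2.55 + 2.5 = 5.05 eV

Required wavelength:
λ = hc/E_photon = (6.626×10⁻³⁴)(3×10⁸) / (5.05 × 1.602×10⁻¹⁹)
λ = 245.51 nm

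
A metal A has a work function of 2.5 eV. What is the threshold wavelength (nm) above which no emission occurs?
495.94 nm

The threshold wavelength is when the photon energy equals the work function:
hc/λ₀ = φ

Solving for λ₀:
λ₀ = hc/φ = (6.626×10⁻³⁴ J·s)(3×10⁸ m/s) / (2.5 eV × 1.602×10⁻¹⁹ J/eV)
λ₀ = 495.94 nm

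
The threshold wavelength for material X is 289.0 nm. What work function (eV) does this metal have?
4.29 eV

At the threshold wavelength, photon energy equals work function:
φ = hc/λ₀

Calculating:
φ = (6.626×10⁻³⁴ J·s)(3×10⁸ m/s) / (289.0×10⁻⁹ m)
φ = 4.29 eV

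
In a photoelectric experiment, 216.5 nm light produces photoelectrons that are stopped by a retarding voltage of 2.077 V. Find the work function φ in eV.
3.65 eV

The stopping potential gives the maximum kinetic energy: KE_max = eV_s = 2.077 eV

From Einstein's photoelectric equation: KE_max = hc/λ - φ
Rearranging: φ = hc/λ - KE_max

Calculate photon energy:
E_photon = hc/λ = (6.626×10⁻³⁴ J·s)(3×10⁸ m/s) / (216.5×10⁻⁹ m) = 5.7268 eV

Therefore:
φ = 5.7268 - 2.077 = 3.65 eV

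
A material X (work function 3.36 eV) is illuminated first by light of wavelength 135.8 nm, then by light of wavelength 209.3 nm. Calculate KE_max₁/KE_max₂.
2.2506

Using Einstein's equation: KE_max = hc/λ - φ

For λ₁ = 135.8 nm:
E₁ = hc/λ₁ = 9.1299 eV
KE₁ = E₁ - φ = 9.1299 - 3.36 = 5.7699 eV

For λ₂ = 209.3 nm:
E₂ = hc/λ₂ = 5.9238 eV
KE₂ = E₂ - φ = 5.9238 - 3.36 = 2.5638 eV

Ratio: KE₁/KE₂ = 5.7699/2.5638 = 2.2506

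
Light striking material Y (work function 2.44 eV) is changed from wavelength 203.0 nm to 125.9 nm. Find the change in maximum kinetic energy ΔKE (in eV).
3.7402 eV

Using Einstein's equation: KE_max = hc/λ - φ

For λ₁ = 203.0 nm:
KE₁ = hc/λ₁ - φ = 6.1076 - 2.44 = 3.6676 eV

For λ₂ = 125.9 nm:
KE₂ = hc/λ₂ - φ = 9.8478 - 2.44 = 7.4078 eV

Change in KE:
ΔKE = KE₂ - KE₁ = 7.4078 - 3.6676 = 3.7402 eV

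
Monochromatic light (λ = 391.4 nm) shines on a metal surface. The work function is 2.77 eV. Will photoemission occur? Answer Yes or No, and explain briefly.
Yes

For photoemission, the photon energy must exceed the work function.

Photon energy: E = hc/λ = 3.1677 eV
Work function: φ = 2.77 eV

Since E_photon (3.1677 eV) > φ (2.77 eV), photoemission WILL occur.
The threshold wavelength is λ₀ = hc/φ = 447.6 nm.
Since 391.4 nm < 447.6 nm, the light has sufficient energy.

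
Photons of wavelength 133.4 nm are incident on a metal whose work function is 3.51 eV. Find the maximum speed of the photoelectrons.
1.4264e+06 m/s

First, find the maximum kinetic energy:
E_photon = hc/λ = 9.2942 eV
KE_max = E_photon - φ = 9.2942 - 3.51 = 5.7842 eV

Convert to Joules: KE_max = 5.7842 × 1.602×10⁻¹⁹ J = 9.2673e-19 J

Then use KE = ½mv² to find velocity:
v = √(2·KE/m) = √(2 × 9.2673e-19 J / 9.109e-31 kg)
v = 1.4264e+06 m/s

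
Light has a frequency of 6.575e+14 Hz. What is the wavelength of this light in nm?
455.96 nm

Using the wave equation: c = fλ

Solving for wavelength:
λ = c/f = (3×10⁸ m/s) / (6.575e+14 Hz)
λ = 455.96 nm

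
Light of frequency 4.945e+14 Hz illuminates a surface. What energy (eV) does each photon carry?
2.0451 eV

Using E = hf:

E = hf = (6.626×10⁻³⁴ J·s)(4.945e+14 Hz)
E = 2.0451 eV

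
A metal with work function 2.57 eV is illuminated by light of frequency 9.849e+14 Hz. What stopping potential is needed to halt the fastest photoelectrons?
1.5032 V

The stopping potential V_s satisfies: eV_s = KE_max

First, find KE_max using Einstein's equation:
E_photon = hf = (6.626×10⁻³⁴ J·s)(9.849e+14 Hz) = 4.0732 eV
KE_max = E_photon - φ = 4.0732 - 2.57 = 1.5032 eV

Since eV_s = KE_max:
V_s = KE_max/e = 1.5032 V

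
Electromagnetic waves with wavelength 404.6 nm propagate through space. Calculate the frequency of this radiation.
7.4096e+14 Hz

Using the wave equation: c = fλ

Solving for frequency:
f = c/λ = (3×10⁸ m/s) / (404.6×10⁻⁹ m)
f = 7.4096e+14 Hz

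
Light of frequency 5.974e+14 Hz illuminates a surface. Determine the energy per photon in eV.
2.4706 eV

Using E = hf:

E = hf = (6.626×10⁻³⁴ J·s)(5.974e+14 Hz)
E = 2.4706 eV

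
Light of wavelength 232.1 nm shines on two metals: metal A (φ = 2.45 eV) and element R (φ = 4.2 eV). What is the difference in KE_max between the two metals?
1.7500 eV

Using KE_max = hc/λ - φ for each metal:

Photon energy: E = hc/λ = 5.3418 eV

For metal A (φ₁ = 2.45 eV):
KE₁ = E - φ₁ = 5.3418 - 2.45 = 2.8918 eV

For element R (φ₂ = 4.2 eV):
KE₂ = E - φ₂ = 5.3418 - 4.2 = 1.1418 eV

Difference:
ΔKE = KE₁ - KE₂ = 2.8918 - 1.1418 = 1.7500 eV

Note: The difference equals the difference in work functions: 4.2 - 2.45 = 1.75 eV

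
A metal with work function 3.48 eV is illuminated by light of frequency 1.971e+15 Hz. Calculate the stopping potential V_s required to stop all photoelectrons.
4.6714 V

The stopping potential V_s satisfies: eV_s = KE_max

First, find KE_max using Einstein's equation:
E_photon = hf = (6.626×10⁻³⁴ J·s)(1.971e+15 Hz) = 8.1514 eV
KE_max = E_photon - φ = 8.1514 - 3.48 = 4.6714 eV

Since eV_s = KE_max:
V_s = KE_max/e = 4.6714 V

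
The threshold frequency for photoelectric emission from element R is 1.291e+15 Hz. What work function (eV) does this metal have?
5.34 eV

At the threshold frequency, photon energy equals work function:
φ = hf₀

Calculating:
φ = (6.626×10⁻³⁴ J·s)(1.291e+15 Hz)
φ = 5.34 eV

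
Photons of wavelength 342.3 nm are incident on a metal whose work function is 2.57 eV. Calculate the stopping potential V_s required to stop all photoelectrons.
1.0521 V

The stopping potential V_s satisfies: eV_s = KE_max

First, find KE_max using Einstein's equation:
E_photon = hc/λ = 3.6221 eV
KE_max = E_photon - φ = 3.6221 - 2.57 = 1.0521 eV

Since eV_s = KE_max:
V_s = KE_max/e = 1.0521 V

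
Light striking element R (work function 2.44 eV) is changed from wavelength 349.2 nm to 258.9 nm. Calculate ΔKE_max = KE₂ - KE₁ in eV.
1.2384 eV

Using Einstein's equation: KE_max = hc/λ - φ

For λ₁ = 349.2 nm:
KE₁ = hc/λ₁ - φ = 3.5505 - 2.44 = 1.1105 eV

For λ₂ = 258.9 nm:
KE₂ = hc/λ₂ - φ = 4.7889 - 2.44 = 2.3489 eV

Change in KE:
ΔKE = KE₂ - KE₁ = 2.3489 - 1.1105 = 1.2384 eV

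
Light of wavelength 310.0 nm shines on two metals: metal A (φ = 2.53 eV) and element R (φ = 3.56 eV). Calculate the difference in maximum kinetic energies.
1.0300 eV

Using KE_max = hc/λ - φ for each metal:

Photon energy: E = hc/λ = 3.9995 eV

For metal A (φ₁ = 2.53 eV):
KE₁ = E - φ₁ = 3.9995 - 2.53 = 1.4695 eV

For element R (φ₂ = 3.56 eV):
KE₂ = E - φ₂ = 3.9995 - 3.56 = 0.4395 eV

Difference:
ΔKE = KE₁ - KE₂ = 1.4695 - 0.4395 = 1.0300 eV

Note: The difference equals the difference in work functions: 3.56 - 2.53 = 1.03 eV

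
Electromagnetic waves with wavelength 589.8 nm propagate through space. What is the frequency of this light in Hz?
5.0830e+14 Hz

Using the wave equation: c = fλ

Solving for frequency:
f = c/λ = (3×10⁸ m/s) / (589.8×10⁻⁹ m)
f = 5.0830e+14 Hz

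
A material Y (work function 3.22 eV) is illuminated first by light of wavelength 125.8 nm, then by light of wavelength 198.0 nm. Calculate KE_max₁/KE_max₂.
2.1815

Using Einstein's equation: KE_max = hc/λ - φ

For λ₁ = 125.8 nm:
E₁ = hc/λ₁ = 9.8557 eV
KE₁ = E₁ - φ = 9.8557 - 3.22 = 6.6357 eV

For λ₂ = 198.0 nm:
E₂ = hc/λ₂ = 6.2618 eV
KE₂ = E₂ - φ = 6.2618 - 3.22 = 3.0418 eV

Ratio: KE₁/KE₂ = 6.6357/3.0418 = 2.1815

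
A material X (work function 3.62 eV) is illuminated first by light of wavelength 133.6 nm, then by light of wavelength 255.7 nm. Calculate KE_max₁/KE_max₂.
4.6063

Using Einstein's equation: KE_max = hc/λ - φ

For λ₁ = 133.6 nm:
E₁ = hc/λ₁ = 9.2803 eV
KE₁ = E₁ - φ = 9.2803 - 3.62 = 5.6603 eV

For λ₂ = 255.7 nm:
E₂ = hc/λ₂ = 4.8488 eV
KE₂ = E₂ - φ = 4.8488 - 3.62 = 1.2288 eV

Ratio: KE₁/KE₂ = 5.6603/1.2288 = 4.6063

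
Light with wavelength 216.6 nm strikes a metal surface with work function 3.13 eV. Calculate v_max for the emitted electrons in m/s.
9.5526e+05 m/s

First, find the maximum kinetic energy:
E_photon = hc/λ = 5.7241 eV
KE_max = E_photon - φ = 5.7241 - 3.13 = 2.5941 eV

Convert to Joules: KE_max = 2.5941 × 1.602×10⁻¹⁹ J = 4.1562e-19 J

Then use KE = ½mv² to find velocity:
v = √(2·KE/m) = √(2 × 4.1562e-19 J / 9.109e-31 kg)
v = 9.5526e+05 m/s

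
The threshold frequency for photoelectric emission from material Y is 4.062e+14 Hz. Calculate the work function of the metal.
1.68 eV

At the threshold frequency, photon energy equals work function:
φ = hf₀

Calculating:
φ = (6.626×10⁻³⁴ J·s)(4.062e+14 Hz)
φ = 1.68 eV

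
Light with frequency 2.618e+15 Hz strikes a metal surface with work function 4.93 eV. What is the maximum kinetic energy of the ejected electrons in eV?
5.8972 eV

Using Einstein's photoelectric equation: KE_max = hf - φ

First, calculate the photon energy:
E_photon = hf = (6.626×10⁻³⁴ J·s)(2.618e+15 Hz)
E_photon = 10.8272 eV

Then, the maximum kinetic energy:
KE_max = E_photon - φ = 10.8272 eV - 4.93 eV = 5.8972 eV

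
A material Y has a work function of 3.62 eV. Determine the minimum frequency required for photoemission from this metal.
8.7531e+14 Hz

The threshold frequency is when the photon energy equals the work function:
hf₀ = φ

Solving for f₀:
f₀ = φ/h = (3.62 eV × 1.602×10⁻¹⁹ J/eV) / (6.626×10⁻³⁴ J·s)
f₀ = 8.7531e+14 Hz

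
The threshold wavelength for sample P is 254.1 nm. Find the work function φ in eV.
4.88 eV

At the threshold wavelength, photon energy equals work function:
φ = hc/λ₀

Calculating:
φ = (6.626×10⁻³⁴ J·s)(3×10⁸ m/s) / (254.1×10⁻⁹ m)
φ = 4.88 eV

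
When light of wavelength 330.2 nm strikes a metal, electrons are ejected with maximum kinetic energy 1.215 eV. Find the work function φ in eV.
2.54 eV

From Einstein's photoelectric equation: KE_max = hf - φ = hc/λ - φ

Rearranging for φ:
φ = hc/λ - KE_max

Calculate photon energy:
E_photon = hc/λ = 3.7548 eV

Therefore:
φ = 3.7548 - 1.215 = 2.54 eV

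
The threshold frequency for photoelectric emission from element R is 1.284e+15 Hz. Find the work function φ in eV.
5.31 eV

At the threshold frequency, photon energy equals work function:
φ = hf₀

Calculating:
φ = (6.626×10⁻³⁴ J·s)(1.284e+15 Hz)
φ = 5.31 eV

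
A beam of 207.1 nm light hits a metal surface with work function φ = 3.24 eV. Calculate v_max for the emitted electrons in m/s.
9.8295e+05 m/s

First, find the maximum kinetic energy:
E_photon = hc/λ = 5.9867 eV
KE_max = E_photon - φ = 5.9867 - 3.24 = 2.7467 eV

Convert to Joules: KE_max = 2.7467 × 1.602×10⁻¹⁹ J = 4.4007e-19 J

Then use KE = ½mv² to find velocity:
v = √(2·KE/m) = √(2 × 4.4007e-19 J / 9.109e-31 kg)
v = 9.8295e+05 m/s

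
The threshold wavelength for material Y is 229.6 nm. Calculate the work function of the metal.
5.40 eV

At the threshold wavelength, photon energy equals work function:
φ = hc/λ₀

Calculating:
φ = (6.626×10⁻³⁴ J·s)(3×10⁸ m/s) / (229.6×10⁻⁹ m)
φ = 5.40 eV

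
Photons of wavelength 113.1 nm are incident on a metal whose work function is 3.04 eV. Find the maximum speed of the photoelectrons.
1.6694e+06 m/s

First, find the maximum kinetic energy:
E_photon = hc/λ = 10.9624 eV
KE_max = E_photon - φ = 10.9624 - 3.04 = 7.9224 eV

Convert to Joules: KE_max = 7.9224 × 1.602×10⁻¹⁹ J = 1.2693e-18 J

Then use KE = ½mv² to find velocity:
v = √(2·KE/m) = √(2 × 1.2693e-18 J / 9.109e-31 kg)
v = 1.6694e+06 m/s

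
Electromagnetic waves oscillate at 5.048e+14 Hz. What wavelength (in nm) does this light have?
593.88 nm

Using the wave equation: c = fλ

Solving for wavelength:
λ = c/f = (3×10⁸ m/s) / (5.048e+14 Hz)
λ = 593.88 nm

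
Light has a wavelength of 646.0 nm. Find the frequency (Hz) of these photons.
4.6408e+14 Hz

Using the wave equation: c = fλ

Solving for frequency:
f = c/λ = (3×10⁸ m/s) / (646.0×10⁻⁹ m)
f = 4.6408e+14 Hz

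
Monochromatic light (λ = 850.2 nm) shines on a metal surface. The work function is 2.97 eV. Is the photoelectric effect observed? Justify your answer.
No

For photoemission, the photon energy must exceed the work function.

Photon energy: E = hc/λ = 1.4583 eV
Work function: φ = 2.97 eV

Since E_photon (1.4583 eV) < φ (2.97 eV), photoemission will NOT occur.
The threshold wavelength is λ₀ = hc/φ = 417.5 nm.
Since 850.2 nm > 417.5 nm, the photons lack sufficient energy.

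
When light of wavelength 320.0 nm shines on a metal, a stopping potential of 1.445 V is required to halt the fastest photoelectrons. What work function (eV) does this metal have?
2.43 eV

The stopping potential gives the maximum kinetic energy: KE_max = eV_s = 1.445 eV

From Einstein's photoelectric equation: KE_max = hc/λ - φ
Rearranging: φ = hc/λ - KE_max

Calculate photon energy:
E_photon = hc/λ = (6.626×10⁻³⁴ J·s)(3×10⁸ m/s) / (320.0×10⁻⁹ m) = 3.8745 eV

Therefore:
φ = 3.8745 - 1.445 = 2.43 eV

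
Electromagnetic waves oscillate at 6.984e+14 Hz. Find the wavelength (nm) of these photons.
429.26 nm

Using the wave equation: c = fλ

Solving for wavelength:
λ = c/f = (3×10⁸ m/s) / (6.984e+14 Hz)
λ = 429.26 nm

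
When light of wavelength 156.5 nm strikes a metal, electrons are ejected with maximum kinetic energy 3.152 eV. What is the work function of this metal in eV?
4.77 eV

From Einstein's photoelectric equation: KE_max = hf - φ = hc/λ - φ

Rearranging for φ:
φ = hc/λ - KE_max

Calculate photon energy:
E_photon = hc/λ = 7.9223 eV

Therefore:
φ = 7.9223 - 3.152 = 4.77 eV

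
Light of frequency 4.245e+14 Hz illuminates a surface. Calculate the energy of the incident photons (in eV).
1.7556 eV

Using E = hf:

E = hf = (6.626×10⁻³⁴ J·s)(4.245e+14 Hz)
E = 1.7556 eV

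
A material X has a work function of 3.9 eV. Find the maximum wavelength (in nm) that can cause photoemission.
317.91 nm

The threshold wavelength is when the photon energy equals the work function:
hc/λ₀ = φ

Solving for λ₀:
λ₀ = hc/φ = (6.626×10⁻³⁴ J·s)(3×10⁸ m/s) / (3.9 eV × 1.602×10⁻¹⁹ J/eV)
λ₀ = 317.91 nm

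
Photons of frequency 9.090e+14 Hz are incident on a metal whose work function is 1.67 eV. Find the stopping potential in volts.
2.0893 V

The stopping potential V_s satisfies: eV_s = KE_max

First, find KE_max using Einstein's equation:
E_photon = hf = (6.626×10⁻³⁴ J·s)(9.090e+14 Hz) = 3.7593 eV
KE_max = E_photon - φ = 3.7593 - 1.67 = 2.0893 eV

Since eV_s = KE_max:
V_s = KE_max/e = 2.0893 V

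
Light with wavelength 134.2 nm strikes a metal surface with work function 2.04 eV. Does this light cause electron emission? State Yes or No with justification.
Yes

For photoemission, the photon energy must exceed the work function.

Photon energy: E = hc/λ = 9.2388 eV
Work function: φ = 2.04 eV

Since E_photon (9.2388 eV) > φ (2.04 eV), photoemission WILL occur.
The threshold wavelength is λ₀ = hc/φ = 607.8 nm.
Since 134.2 nm < 607.8 nm, the light has sufficient energy.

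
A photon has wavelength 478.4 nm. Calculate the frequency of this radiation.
6.2666e+14 Hz

Using the wave equation: c = fλ

Solving for frequency:
f = c/λ = (3×10⁸ m/s) / (478.4×10⁻⁹ m)
f = 6.2666e+14 Hz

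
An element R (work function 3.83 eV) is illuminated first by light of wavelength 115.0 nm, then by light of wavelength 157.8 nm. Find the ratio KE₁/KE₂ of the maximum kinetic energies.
1.7261

Using Einstein's equation: KE_max = hc/λ - φ

For λ₁ = 115.0 nm:
E₁ = hc/λ₁ = 10.7812 eV
KE₁ = E₁ - φ = 10.7812 - 3.83 = 6.9512 eV

For λ₂ = 157.8 nm:
E₂ = hc/λ₂ = 7.8570 eV
KE₂ = E₂ - φ = 7.8570 - 3.83 = 4.0270 eV

Ratio: KE₁/KE₂ = 6.9512/4.0270 = 1.7261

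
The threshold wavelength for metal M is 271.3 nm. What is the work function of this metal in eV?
4.57 eV

At the threshold wavelength, photon energy equals work function:
φ = hc/λ₀

Calculating:
φ = (6.626×10⁻³⁴ J·s)(3×10⁸ m/s) / (271.3×10⁻⁹ m)
φ = 4.57 eV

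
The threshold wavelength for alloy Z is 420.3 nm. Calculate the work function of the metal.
2.95 eV

At the threshold wavelength, photon energy equals work function:
φ = hc/λ₀

Calculating:
φ = (6.626×10⁻³⁴ J·s)(3×10⁸ m/s) / (420.3×10⁻⁹ m)
φ = 2.95 eV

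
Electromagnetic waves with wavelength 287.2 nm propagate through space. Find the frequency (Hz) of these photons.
1.0438e+15 Hz

Using the wave equation: c = fλ

Solving for frequency:
f = c/λ = (3×10⁸ m/s) / (287.2×10⁻⁹ m)
f = 1.0438e+15 Hz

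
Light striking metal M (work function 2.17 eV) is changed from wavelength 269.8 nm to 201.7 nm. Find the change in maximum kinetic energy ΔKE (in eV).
1.5515 eV

Using Einstein's equation: KE_max = hc/λ - φ

For λ₁ = 269.8 nm:
KE₁ = hc/λ₁ - φ = 4.5954 - 2.17 = 2.4254 eV

For λ₂ = 201.7 nm:
KE₂ = hc/λ₂ - φ = 6.1470 - 2.17 = 3.9770 eV

Change in KE:
ΔKE = KE₂ - KE₁ = 3.9770 - 2.4254 = 1.5515 eV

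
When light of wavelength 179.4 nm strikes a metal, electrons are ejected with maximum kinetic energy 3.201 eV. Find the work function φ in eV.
3.71 eV

From Einstein's photoelectric equation: KE_max = hf - φ = hc/λ - φ

Rearranging for φ:
φ = hc/λ - KE_max

Calculate photon energy:
E_photon = hc/λ = 6.9110 eV

Therefore:
φ = 6.9110 - 3.201 = 3.71 eV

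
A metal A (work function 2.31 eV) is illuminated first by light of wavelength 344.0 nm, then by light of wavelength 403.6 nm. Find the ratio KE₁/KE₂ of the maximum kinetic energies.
1.6985

Using Einstein's equation: KE_max = hc/λ - φ

For λ₁ = 344.0 nm:
E₁ = hc/λ₁ = 3.6042 eV
KE₁ = E₁ - φ = 3.6042 - 2.31 = 1.2942 eV

For λ₂ = 403.6 nm:
E₂ = hc/λ₂ = 3.0720 eV
KE₂ = E₂ - φ = 3.0720 - 2.31 = 0.7620 eV

Ratio: KE₁/KE₂ = 1.2942/0.7620 = 1.6985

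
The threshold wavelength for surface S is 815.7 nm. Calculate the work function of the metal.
1.52 eV

At the threshold wavelength, photon energy equals work function:
φ = hc/λ₀

Calculating:
φ = (6.626×10⁻³⁴ J·s)(3×10⁸ m/s) / (815.7×10⁻⁹ m)
φ = 1.52 eV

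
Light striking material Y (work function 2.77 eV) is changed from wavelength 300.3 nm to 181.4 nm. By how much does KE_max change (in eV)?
2.7062 eV

Using Einstein's equation: KE_max = hc/λ - φ

For λ₁ = 300.3 nm:
KE₁ = hc/λ₁ - φ = 4.1287 - 2.77 = 1.3587 eV

For λ₂ = 181.4 nm:
KE₂ = hc/λ₂ - φ = 6.8349 - 2.77 = 4.0649 eV

Change in KE:
ΔKE = KE₂ - KE₁ = 4.0649 - 1.3587 = 2.7062 eV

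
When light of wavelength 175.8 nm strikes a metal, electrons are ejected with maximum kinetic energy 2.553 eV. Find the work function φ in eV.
4.50 eV

From Einstein's photoelectric equation: KE_max = hf - φ = hc/λ - φ

Rearranging for φ:
φ = hc/λ - KE_max

Calculate photon energy:
E_photon = hc/λ = 7.0526 eV

Therefore:
φ = 7.0526 - 2.553 = 4.50 eV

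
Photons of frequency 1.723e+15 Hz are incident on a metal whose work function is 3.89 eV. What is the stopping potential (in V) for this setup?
3.2358 V

The stopping potential V_s satisfies: eV_s = KE_max

First, find KE_max using Einstein's equation:
E_photon = hf = (6.626×10⁻³⁴ J·s)(1.723e+15 Hz) = 7.1258 eV
KE_max = E_photon - φ = 7.1258 - 3.89 = 3.2358 eV

Since eV_s = KE_max:
V_s = KE_max/e = 3.2358 V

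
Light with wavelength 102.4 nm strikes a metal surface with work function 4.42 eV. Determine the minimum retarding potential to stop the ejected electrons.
7.6878 V

The stopping potential V_s satisfies: eV_s = KE_max

First, find KE_max using Einstein's equation:
E_photon = hc/λ = 12.1078 eV
KE_max = E_photon - φ = 12.1078 - 4.42 = 7.6878 eV

Since eV_s = KE_max:
V_s = KE_max/e = 7.6878 V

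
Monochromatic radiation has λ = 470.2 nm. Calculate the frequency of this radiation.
6.3758e+14 Hz

Using the wave equation: c = fλ

Solving for frequency:
f = c/λ = (3×10⁸ m/s) / (470.2×10⁻⁹ m)
f = 6.3758e+14 Hz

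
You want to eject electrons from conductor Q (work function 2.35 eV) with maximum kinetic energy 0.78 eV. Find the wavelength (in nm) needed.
396.12 nm

From Einstein's equation: KE_max = hc/λ - φ

Rearranging for λ:
hc/λ = KE_max + φ
λ = hc/(KE_max + φ)

Required photon energy:
E_photon = KE_max + φ = 0.78 + 2.35 = 3.13 eV

Required wavelength:
λ = hc/E_photon = (6.626×10⁻³⁴)(3×10⁸) / (3.13 × 1.602×10⁻¹⁹)
λ = 396.12 nm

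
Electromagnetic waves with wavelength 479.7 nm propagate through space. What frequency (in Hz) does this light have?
6.2496e+14 Hz

Using the wave equation: c = fλ

Solving for frequency:
f = c/λ = (3×10⁸ m/s) / (479.7×10⁻⁹ m)
f = 6.2496e+14 Hz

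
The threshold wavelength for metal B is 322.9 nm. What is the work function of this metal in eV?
3.84 eV

At the threshold wavelength, photon energy equals work function:
φ = hc/λ₀

Calculating:
φ = (6.626×10⁻³⁴ J·s)(3×10⁸ m/s) / (322.9×10⁻⁹ m)
φ = 3.84 eV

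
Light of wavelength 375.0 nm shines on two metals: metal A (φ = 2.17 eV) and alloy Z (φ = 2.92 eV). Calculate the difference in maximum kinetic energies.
0.7500 eV

Using KE_max = hc/λ - φ for each metal:

Photon energy: E = hc/λ = 3.3062 eV

For metal A (φ₁ = 2.17 eV):
KE₁ = E - φ₁ = 3.3062 - 2.17 = 1.1362 eV

For alloy Z (φ₂ = 2.92 eV):
KE₂ = E - φ₂ = 3.3062 - 2.92 = 0.3862 eV

Difference:
ΔKE = KE₁ - KE₂ = 1.1362 - 0.3862 = 0.7500 eV

Note: The difference equals the difference in work functions: 2.92 - 2.17 = 0.75 eV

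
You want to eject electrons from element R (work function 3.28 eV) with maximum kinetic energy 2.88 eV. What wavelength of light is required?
201.27 nm

From Einstein's equation: KE_max = hc/λ - φ

Rearranging for λ:
hc/λ = KE_max + φ
λ = hc/(KE_max + φ)

Required photon energy:
E_photon = KE_max + φ = 2.88 + 3.28 = 6.16 eV

Required wavelength:
λ = hc/E_photon = (6.626×10⁻³⁴)(3×10⁸) / (6.16 × 1.602×10⁻¹⁹)
λ = 201.27 nm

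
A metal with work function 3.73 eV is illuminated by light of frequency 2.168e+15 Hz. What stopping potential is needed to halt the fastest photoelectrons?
5.2361 V

The stopping potential V_s satisfies: eV_s = KE_max

First, find KE_max using Einstein's equation:
E_photon = hf = (6.626×10⁻³⁴ J·s)(2.168e+15 Hz) = 8.9661 eV
KE_max = E_photon - φ = 8.9661 - 3.73 = 5.2361 eV

Since eV_s = KE_max:
V_s = KE_max/e = 5.2361 V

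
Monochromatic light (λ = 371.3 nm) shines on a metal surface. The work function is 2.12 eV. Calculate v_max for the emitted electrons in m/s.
6.5488e+05 m/s

First, find the maximum kinetic energy:
E_photon = hc/λ = 3.3392 eV
KE_max = E_photon - φ = 3.3392 - 2.12 = 1.2192 eV

Convert to Joules: KE_max = 1.2192 × 1.602×10⁻¹⁹ J = 1.9534e-19 J

Then use KE = ½mv² to find velocity:
v = √(2·KE/m) = √(2 × 1.9534e-19 J / 9.109e-31 kg)
v = 6.5488e+05 m/s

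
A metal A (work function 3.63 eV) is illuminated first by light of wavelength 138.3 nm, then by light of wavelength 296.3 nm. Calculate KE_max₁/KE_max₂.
9.6225

Using Einstein's equation: KE_max = hc/λ - φ

For λ₁ = 138.3 nm:
E₁ = hc/λ₁ = 8.9649 eV
KE₁ = E₁ - φ = 8.9649 - 3.63 = 5.3349 eV

For λ₂ = 296.3 nm:
E₂ = hc/λ₂ = 4.1844 eV
KE₂ = E₂ - φ = 4.1844 - 3.63 = 0.5544 eV

Ratio: KE₁/KE₂ = 5.3349/0.5544 = 9.6225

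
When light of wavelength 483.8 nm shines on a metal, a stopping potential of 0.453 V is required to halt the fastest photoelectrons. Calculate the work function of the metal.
2.11 eV

The stopping potential gives the maximum kinetic energy: KE_max = eV_s = 0.453 eV

From Einstein's photoelectric equation: KE_max = hc/λ - φ
Rearranging: φ = hc/λ - KE_max

Calculate photon energy:
E_photon = hc/λ = (6.626×10⁻³⁴ J·s)(3×10⁸ m/s) / (483.8×10⁻⁹ m) = 2.5627 eV

Therefore:
φ = 2.5627 - 0.453 = 2.11 eV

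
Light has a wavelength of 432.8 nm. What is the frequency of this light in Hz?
6.9268e+14 Hz

Using the wave equation: c = fλ

Solving for frequency:
f = c/λ = (3×10⁸ m/s) / (432.8×10⁻⁹ m)
f = 6.9268e+14 Hz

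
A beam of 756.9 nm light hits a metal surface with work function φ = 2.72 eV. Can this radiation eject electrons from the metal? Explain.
No

For photoemission, the photon energy must exceed the work function.

Photon energy: E = hc/λ = 1.6381 eV
Work function: φ = 2.72 eV

Since E_photon (1.6381 eV) < φ (2.72 eV), photoemission will NOT occur.
The threshold wavelength is λ₀ = hc/φ = 455.8 nm.
Since 756.9 nm > 455.8 nm, the photons lack sufficient energy.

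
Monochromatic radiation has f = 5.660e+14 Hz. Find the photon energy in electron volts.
2.3408 eV

Using E = hf:

E = hf = (6.626×10⁻³⁴ J·s)(5.660e+14 Hz)
E = 2.3408 eV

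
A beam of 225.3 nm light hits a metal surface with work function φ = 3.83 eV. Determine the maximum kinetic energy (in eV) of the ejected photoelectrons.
1.6731 eV

Using Einstein's photoelectric equation: KE_max = hf - φ = hc/λ - φ

First, calculate the photon energy:
E_photon = hc/λ = (6.626×10⁻³⁴ J·s)(3×10⁸ m/s) / (225.3×10⁻⁹ m)
E_photon = 5.5031 eV

Then, the maximum kinetic energy:
KE_max = E_photon - φ = 5.5031 eV - 3.83 eV = 1.6731 eV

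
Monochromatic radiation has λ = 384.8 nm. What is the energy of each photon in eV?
3.2220 eV

Using E = hf = hc/λ:

E = hc/λ = (6.626×10⁻³⁴ J·s)(3×10⁸ m/s) / (384.8×10⁻⁹ m)
E = 3.2220 eV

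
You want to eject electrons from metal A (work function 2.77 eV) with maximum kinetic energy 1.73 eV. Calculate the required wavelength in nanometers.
275.52 nm

From Einstein's equation: KE_max = hc/λ - φ

Rearranging for λ:
hc/λ = KE_max + φ
λ = hc/(KE_max + φ)

Required photon energy:
E_photon = KE_max + φ = 1.73 + 2.77 = 4.50 eV

Required wavelength:
λ = hc/E_photon = (6.626×10⁻³⁴)(3×10⁸) / (4.50 × 1.602×10⁻¹⁹)
λ = 275.52 nm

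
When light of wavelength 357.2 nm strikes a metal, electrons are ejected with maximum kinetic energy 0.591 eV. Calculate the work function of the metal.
2.88 eV

From Einstein's photoelectric equation: KE_max = hf - φ = hc/λ - φ

Rearranging for φ:
φ = hc/λ - KE_max

Calculate photon energy:
E_photon = hc/λ = 3.4710 eV

Therefore:
φ = 3.4710 - 0.591 = 2.88 eV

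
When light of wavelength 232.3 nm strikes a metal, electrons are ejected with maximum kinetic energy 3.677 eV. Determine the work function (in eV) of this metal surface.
1.66 eV

From Einstein's photoelectric equation: KE_max = hf - φ = hc/λ - φ

Rearranging for φ:
φ = hc/λ - KE_max

Calculate photon energy:
E_photon = hc/λ = 5.3372 eV

Therefore:
φ = 5.3372 - 3.677 = 1.66 eV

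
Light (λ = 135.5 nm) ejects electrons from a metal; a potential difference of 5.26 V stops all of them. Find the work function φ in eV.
3.89 eV

The stopping potential gives the maximum kinetic energy: KE_max = eV_s = 5.26 eV

From Einstein's photoelectric equation: KE_max = hc/λ - φ
Rearranging: φ = hc/λ - KE_max

Calculate photon energy:
E_photon = hc/λ = (6.626×10⁻³⁴ J·s)(3×10⁸ m/s) / (135.5×10⁻⁹ m) = 9.1501 eV

Therefore:
φ = 9.1501 - 5.26 = 3.89 eV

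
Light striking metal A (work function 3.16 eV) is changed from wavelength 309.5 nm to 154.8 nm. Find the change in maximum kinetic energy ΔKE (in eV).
4.0034 eV

Using Einstein's equation: KE_max = hc/λ - φ

For λ₁ = 309.5 nm:
KE₁ = hc/λ₁ - φ = 4.0060 - 3.16 = 0.8460 eV

For λ₂ = 154.8 nm:
KE₂ = hc/λ₂ - φ = 8.0093 - 3.16 = 4.8493 eV

Change in KE:
ΔKE = KE₂ - KE₁ = 4.8493 - 0.8460 = 4.0034 eV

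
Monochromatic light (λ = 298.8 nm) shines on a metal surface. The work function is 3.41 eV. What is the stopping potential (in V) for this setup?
0.7394 V

The stopping potential V_s satisfies: eV_s = KE_max

First, find KE_max using Einstein's equation:
E_photon = hc/λ = 4.1494 eV
KE_max = E_photon - φ = 4.1494 - 3.41 = 0.7394 eV

Since eV_s = KE_max:
V_s = KE_max/e = 0.7394 V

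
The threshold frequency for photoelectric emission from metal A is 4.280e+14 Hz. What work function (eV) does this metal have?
1.77 eV

At the threshold frequency, photon energy equals work function:
φ = hf₀

Calculating:
φ = (6.626×10⁻³⁴ J·s)(4.280e+14 Hz)
φ = 1.77 eV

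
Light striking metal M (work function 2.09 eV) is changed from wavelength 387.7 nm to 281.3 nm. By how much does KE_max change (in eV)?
1.2096 eV

Using Einstein's equation: KE_max = hc/λ - φ

For λ₁ = 387.7 nm:
KE₁ = hc/λ₁ - φ = 3.1979 - 2.09 = 1.1079 eV

For λ₂ = 281.3 nm:
KE₂ = hc/λ₂ - φ = 4.4075 - 2.09 = 2.3175 eV

Change in KE:
ΔKE = KE₂ - KE₁ = 2.3175 - 1.1079 = 1.2096 eV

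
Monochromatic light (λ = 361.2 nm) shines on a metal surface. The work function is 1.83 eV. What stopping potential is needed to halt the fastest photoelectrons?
1.6026 V

The stopping potential V_s satisfies: eV_s = KE_max

First, find KE_max using Einstein's equation:
E_photon = hc/λ = 3.4326 eV
KE_max = E_photon - φ = 3.4326 - 1.83 = 1.6026 eV

Since eV_s = KE_max:
V_s = KE_max/e = 1.6026 V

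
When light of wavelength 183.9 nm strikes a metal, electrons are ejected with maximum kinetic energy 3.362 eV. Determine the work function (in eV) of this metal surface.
3.38 eV

From Einstein's photoelectric equation: KE_max = hf - φ = hc/λ - φ

Rearranging for φ:
φ = hc/λ - KE_max

Calculate photon energy:
E_photon = hc/λ = 6.7419 eV

Therefore:
φ = 6.7419 - 3.362 = 3.38 eV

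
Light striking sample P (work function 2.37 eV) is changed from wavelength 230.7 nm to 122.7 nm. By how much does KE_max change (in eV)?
4.7304 eV

Using Einstein's equation: KE_max = hc/λ - φ

For λ₁ = 230.7 nm:
KE₁ = hc/λ₁ - φ = 5.3743 - 2.37 = 3.0043 eV

For λ₂ = 122.7 nm:
KE₂ = hc/λ₂ - φ = 10.1047 - 2.37 = 7.7347 eV

Change in KE:
ΔKE = KE₂ - KE₁ = 7.7347 - 3.0043 = 4.7304 eV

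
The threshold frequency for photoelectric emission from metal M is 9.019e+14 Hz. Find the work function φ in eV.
3.73 eV

At the threshold frequency, photon energy equals work function:
φ = hf₀

Calculating:
φ = (6.626×10⁻³⁴ J·s)(9.019e+14 Hz)
φ = 3.73 eV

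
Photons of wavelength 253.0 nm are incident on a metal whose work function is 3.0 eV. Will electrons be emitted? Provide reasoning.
Yes

For photoemission, the photon energy must exceed the work function.

Photon energy: E = hc/λ = 4.9006 eV
Work function: φ = 3.0 eV

Since E_photon (4.9006 eV) > φ (3.0 eV), photoemission WILL occur.
The threshold wavelength is λ₀ = hc/φ = 413.3 nm.
Since 253.0 nm < 413.3 nm, the light has sufficient energy.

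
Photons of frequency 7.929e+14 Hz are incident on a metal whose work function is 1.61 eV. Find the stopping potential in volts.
1.6692 V

The stopping potential V_s satisfies: eV_s = KE_max

First, find KE_max using Einstein's equation:
E_photon = hf = (6.626×10⁻³⁴ J·s)(7.929e+14 Hz) = 3.2792 eV
KE_max = E_photon - φ = 3.2792 - 1.61 = 1.6692 eV

Since eV_s = KE_max:
V_s = KE_max/e = 1.6692 V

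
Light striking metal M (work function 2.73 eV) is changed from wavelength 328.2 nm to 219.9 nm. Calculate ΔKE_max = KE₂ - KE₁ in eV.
1.8605 eV

Using Einstein's equation: KE_max = hc/λ - φ

For λ₁ = 328.2 nm:
KE₁ = hc/λ₁ - φ = 3.7777 - 2.73 = 1.0477 eV

For λ₂ = 219.9 nm:
KE₂ = hc/λ₂ - φ = 5.6382 - 2.73 = 2.9082 eV

Change in KE:
ΔKE = KE₂ - KE₁ = 2.9082 - 1.0477 = 1.8605 eV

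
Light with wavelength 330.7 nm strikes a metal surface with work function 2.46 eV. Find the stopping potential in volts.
1.2891 V

The stopping potential V_s satisfies: eV_s = KE_max

First, find KE_max using Einstein's equation:
E_photon = hc/λ = 3.7491 eV
KE_max = E_photon - φ = 3.7491 - 2.46 = 1.2891 eV

Since eV_s = KE_max:
V_s = KE_max/e = 1.2891 V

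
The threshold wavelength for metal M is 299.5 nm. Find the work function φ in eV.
4.14 eV

At the threshold wavelength, photon energy equals work function:
φ = hc/λ₀

Calculating:
φ = (6.626×10⁻³⁴ J·s)(3×10⁸ m/s) / (299.5×10⁻⁹ m)
φ = 4.14 eV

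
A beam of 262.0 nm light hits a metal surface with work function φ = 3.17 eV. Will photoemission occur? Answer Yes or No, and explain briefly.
Yes

For photoemission, the photon energy must exceed the work function.

Photon energy: E = hc/λ = 4.7322 eV
Work function: φ = 3.17 eV

Since E_photon (4.7322 eV) > φ (3.17 eV), photoemission WILL occur.
The threshold wavelength is λ₀ = hc/φ = 391.1 nm.
Since 262.0 nm < 391.1 nm, the light has sufficient energy.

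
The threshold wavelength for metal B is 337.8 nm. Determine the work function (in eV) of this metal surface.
3.67 eV

At the threshold wavelength, photon energy equals work function:
φ = hc/λ₀

Calculating:
φ = (6.626×10⁻³⁴ J·s)(3×10⁸ m/s) / (337.8×10⁻⁹ m)
φ = 3.67 eV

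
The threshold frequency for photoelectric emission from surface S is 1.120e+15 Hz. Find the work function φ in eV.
4.63 eV

At the threshold frequency, photon energy equals work function:
φ = hf₀

Calculating:
φ = (6.626×10⁻³⁴ J·s)(1.120e+15 Hz)
φ = 4.63 eV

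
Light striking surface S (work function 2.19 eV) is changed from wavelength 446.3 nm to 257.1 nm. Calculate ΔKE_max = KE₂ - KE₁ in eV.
2.0444 eV

Using Einstein's equation: KE_max = hc/λ - φ

For λ₁ = 446.3 nm:
KE₁ = hc/λ₁ - φ = 2.7780 - 2.19 = 0.5880 eV

For λ₂ = 257.1 nm:
KE₂ = hc/λ₂ - φ = 4.8224 - 2.19 = 2.6324 eV

Change in KE:
ΔKE = KE₂ - KE₁ = 2.6324 - 0.5880 = 2.0444 eV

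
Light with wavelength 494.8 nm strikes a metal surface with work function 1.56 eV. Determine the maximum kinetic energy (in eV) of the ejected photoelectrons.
0.9457 eV

Using Einstein's photoelectric equation: KE_max = hf - φ = hc/λ - φ

First, calculate the photon energy:
E_photon = hc/λ = (6.626×10⁻³⁴ J·s)(3×10⁸ m/s) / (494.8×10⁻⁹ m)
E_photon = 2.5057 eV

Then, the maximum kinetic energy:
KE_max = E_photon - φ = 2.5057 eV - 1.56 eV = 0.9457 eV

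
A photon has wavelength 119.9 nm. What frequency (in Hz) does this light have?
2.5004e+15 Hz

Using the wave equation: c = fλ

Solving for frequency:
f = c/λ = (3×10⁸ m/s) / (119.9×10⁻⁹ m)
f = 2.5004e+15 Hz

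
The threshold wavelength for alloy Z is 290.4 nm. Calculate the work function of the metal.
4.27 eV

At the threshold wavelength, photon energy equals work function:
φ = hc/λ₀

Calculating:
φ = (6.626×10⁻³⁴ J·s)(3×10⁸ m/s) / (290.4×10⁻⁹ m)
φ = 4.27 eV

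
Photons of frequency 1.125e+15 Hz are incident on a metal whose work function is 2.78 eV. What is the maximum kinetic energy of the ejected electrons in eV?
1.8726 eV

Using Einstein's photoelectric equation: KE_max = hf - φ

First, calculate the photon energy:
E_photon = hf = (6.626×10⁻³⁴ J·s)(1.125e+15 Hz)
E_photon = 4.6526 eV

Then, the maximum kinetic energy:
KE_max = E_photon - φ = 4.6526 eV - 2.78 eV = 1.8726 eV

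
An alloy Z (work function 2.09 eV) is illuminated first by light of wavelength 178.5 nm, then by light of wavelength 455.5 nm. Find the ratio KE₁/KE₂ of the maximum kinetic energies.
7.6842

Using Einstein's equation: KE_max = hc/λ - φ

For λ₁ = 178.5 nm:
E₁ = hc/λ₁ = 6.9459 eV
KE₁ = E₁ - φ = 6.9459 - 2.09 = 4.8559 eV

For λ₂ = 455.5 nm:
E₂ = hc/λ₂ = 2.7219 eV
KE₂ = E₂ - φ = 2.7219 - 2.09 = 0.6319 eV

Ratio: KE₁/KE₂ = 4.8559/0.6319 = 7.6842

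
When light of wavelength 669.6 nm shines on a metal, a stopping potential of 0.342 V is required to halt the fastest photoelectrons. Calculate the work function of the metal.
1.51 eV

The stopping potential gives the maximum kinetic energy: KE_max = eV_s = 0.342 eV

From Einstein's photoelectric equation: KE_max = hc/λ - φ
Rearranging: φ = hc/λ - KE_max

Calculate photon energy:
E_photon = hc/λ = (6.626×10⁻³⁴ J·s)(3×10⁸ m/s) / (669.6×10⁻⁹ m) = 1.8516 eV

Therefore:
φ = 1.8516 - 0.342 = 1.51 eV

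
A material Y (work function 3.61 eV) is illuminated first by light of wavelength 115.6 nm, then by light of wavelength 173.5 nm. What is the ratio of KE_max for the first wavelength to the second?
2.0122

Using Einstein's equation: KE_max = hc/λ - φ

For λ₁ = 115.6 nm:
E₁ = hc/λ₁ = 10.7253 eV
KE₁ = E₁ - φ = 10.7253 - 3.61 = 7.1153 eV

For λ₂ = 173.5 nm:
E₂ = hc/λ₂ = 7.1461 eV
KE₂ = E₂ - φ = 7.1461 - 3.61 = 3.5361 eV

Ratio: KE₁/KE₂ = 7.1153/3.5361 = 2.0122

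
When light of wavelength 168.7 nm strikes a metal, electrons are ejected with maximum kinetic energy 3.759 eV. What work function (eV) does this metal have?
3.59 eV

From Einstein's photoelectric equation: KE_max = hf - φ = hc/λ - φ

Rearranging for φ:
φ = hc/λ - KE_max

Calculate photon energy:
E_photon = hc/λ = 7.3494 eV

Therefore:
φ = 7.3494 - 3.759 = 3.59 eV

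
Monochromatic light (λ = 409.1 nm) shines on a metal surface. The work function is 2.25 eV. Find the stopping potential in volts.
0.7807 V

The stopping potential V_s satisfies: eV_s = KE_max

First, find KE_max using Einstein's equation:
E_photon = hc/λ = 3.0307 eV
KE_max = E_photon - φ = 3.0307 - 2.25 = 0.7807 eV

Since eV_s = KE_max:
V_s = KE_max/e = 0.7807 V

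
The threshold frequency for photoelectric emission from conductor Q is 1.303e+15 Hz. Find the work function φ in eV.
5.39 eV

At the threshold frequency, photon energy equals work function:
φ = hf₀

Calculating:
φ = (6.626×10⁻³⁴ J·s)(1.303e+15 Hz)
φ = 5.39 eV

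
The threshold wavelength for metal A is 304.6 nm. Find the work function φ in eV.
4.07 eV

At the threshold wavelength, photon energy equals work function:
φ = hc/λ₀

Calculating:
φ = (6.626×10⁻³⁴ J·s)(3×10⁸ m/s) / (304.6×10⁻⁹ m)
φ = 4.07 eV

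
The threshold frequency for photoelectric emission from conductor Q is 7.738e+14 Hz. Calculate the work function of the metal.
3.20 eV

At the threshold frequency, photon energy equals work function:
φ = hf₀

Calculating:
φ = (6.626×10⁻³⁴ J·s)(7.738e+14 Hz)
φ = 3.20 eV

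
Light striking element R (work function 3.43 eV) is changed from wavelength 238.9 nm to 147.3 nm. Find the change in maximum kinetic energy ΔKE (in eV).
3.2273 eV

Using Einstein's equation: KE_max = hc/λ - φ

For λ₁ = 238.9 nm:
KE₁ = hc/λ₁ - φ = 5.1898 - 3.43 = 1.7598 eV

For λ₂ = 147.3 nm:
KE₂ = hc/λ₂ - φ = 8.4171 - 3.43 = 4.9871 eV

Change in KE:
ΔKE = KE₂ - KE₁ = 4.9871 - 1.7598 = 3.2273 eV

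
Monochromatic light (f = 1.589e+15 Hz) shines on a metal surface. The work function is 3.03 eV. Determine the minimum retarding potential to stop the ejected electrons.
3.5416 V

The stopping potential V_s satisfies: eV_s = KE_max

First, find KE_max using Einstein's equation:
E_photon = hf = (6.626×10⁻³⁴ J·s)(1.589e+15 Hz) = 6.5716 eV
KE_max = E_photon - φ = 6.5716 - 3.03 = 3.5416 eV

Since eV_s = KE_max:
V_s = KE_max/e = 3.5416 V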